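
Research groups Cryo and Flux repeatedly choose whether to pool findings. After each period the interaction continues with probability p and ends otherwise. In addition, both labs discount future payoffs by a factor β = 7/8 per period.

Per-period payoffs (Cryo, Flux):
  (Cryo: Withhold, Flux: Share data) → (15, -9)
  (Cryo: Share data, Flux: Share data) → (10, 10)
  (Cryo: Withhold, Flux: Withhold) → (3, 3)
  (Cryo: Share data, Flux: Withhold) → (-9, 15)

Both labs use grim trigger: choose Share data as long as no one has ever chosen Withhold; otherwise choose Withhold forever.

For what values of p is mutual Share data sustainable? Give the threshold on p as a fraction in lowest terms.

10/21

With continuation probability p and discount β, the effective per-period discount factor is βp.
Grim-trigger IC: βp ≥ (15−10)/(15−3) = 5/12.
So p ≥ (5/12)/(7/8) = 10/21.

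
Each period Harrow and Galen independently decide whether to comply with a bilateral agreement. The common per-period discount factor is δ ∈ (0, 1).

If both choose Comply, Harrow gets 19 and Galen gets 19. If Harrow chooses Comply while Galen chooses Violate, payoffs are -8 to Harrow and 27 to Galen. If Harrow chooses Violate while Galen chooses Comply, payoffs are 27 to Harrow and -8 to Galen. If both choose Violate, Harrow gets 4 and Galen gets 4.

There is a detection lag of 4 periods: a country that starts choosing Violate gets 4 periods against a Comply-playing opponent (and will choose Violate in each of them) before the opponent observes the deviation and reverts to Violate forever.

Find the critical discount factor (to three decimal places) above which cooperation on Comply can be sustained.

0.768

The best deviation is to choose Violate for all 4 undetected periods, earning 27 each, then 4 forever once detected.
Deviation value: 27(1−δ^4)/(1−δ) + 4δ^4/(1−δ); cooperation value: 19/(1−δ).
IC: 19 ≥ 27(1−δ^4) + 4δ^4 = 27 − 23δ^4.
So δ^4 ≥ 8/23, giving δ ≥ (8/23)^(1/4) ≈ 0.768.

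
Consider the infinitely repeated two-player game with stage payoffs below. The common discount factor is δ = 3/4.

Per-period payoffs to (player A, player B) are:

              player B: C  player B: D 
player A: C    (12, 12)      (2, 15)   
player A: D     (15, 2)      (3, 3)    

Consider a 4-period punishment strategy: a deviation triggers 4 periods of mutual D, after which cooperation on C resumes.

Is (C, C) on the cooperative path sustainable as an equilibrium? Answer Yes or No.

IC: δ+…+δ^4 ≥ (15−12)/(12−3) = 1/3.
At δ = 3/4: partial sum = 2.0508 ≥ 0.3333. Cooperation sustainable.

Yes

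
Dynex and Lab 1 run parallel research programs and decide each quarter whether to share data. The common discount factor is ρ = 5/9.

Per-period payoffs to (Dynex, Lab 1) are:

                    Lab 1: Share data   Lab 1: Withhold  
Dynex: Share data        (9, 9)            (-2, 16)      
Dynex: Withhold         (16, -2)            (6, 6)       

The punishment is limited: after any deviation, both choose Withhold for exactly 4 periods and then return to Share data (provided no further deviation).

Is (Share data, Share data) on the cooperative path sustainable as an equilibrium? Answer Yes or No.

IC: ρ+…+ρ^4 ≥ (16−9)/(9−6) = 7/3.
At ρ = 5/9: partial sum = 1.1309 < 2.3333. Cooperation not sustainable.

No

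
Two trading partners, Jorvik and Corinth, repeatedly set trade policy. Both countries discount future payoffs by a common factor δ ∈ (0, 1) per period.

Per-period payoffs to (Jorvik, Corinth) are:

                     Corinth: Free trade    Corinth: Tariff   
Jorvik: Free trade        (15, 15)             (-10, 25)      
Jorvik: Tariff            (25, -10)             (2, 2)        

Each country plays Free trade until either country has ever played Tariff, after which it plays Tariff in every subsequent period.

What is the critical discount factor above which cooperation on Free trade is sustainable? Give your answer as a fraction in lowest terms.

One-period gain from deviating is 25 − 15 = 10. The loss is 15 − 2 = 13 in every subsequent period, with present value 13·δ/(1−δ).
Deviation is unprofitable when 13·δ/(1−δ) ≥ 10, i.e. δ/(1−δ) ≥ 10/13.
Equivalently δ ≥ 10/(10+13) = 10/23.

10/23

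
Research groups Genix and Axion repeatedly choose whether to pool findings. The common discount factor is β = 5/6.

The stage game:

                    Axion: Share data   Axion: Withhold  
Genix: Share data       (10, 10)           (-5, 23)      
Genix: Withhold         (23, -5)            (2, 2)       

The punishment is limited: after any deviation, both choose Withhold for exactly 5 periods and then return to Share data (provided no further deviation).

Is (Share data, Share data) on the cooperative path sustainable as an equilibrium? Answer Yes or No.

IC: β+…+β^5 ≥ (23−10)/(10−2) = 13/8.
At β = 5/6: partial sum = 2.9906 ≥ 1.6250. Cooperation sustainable.

Yes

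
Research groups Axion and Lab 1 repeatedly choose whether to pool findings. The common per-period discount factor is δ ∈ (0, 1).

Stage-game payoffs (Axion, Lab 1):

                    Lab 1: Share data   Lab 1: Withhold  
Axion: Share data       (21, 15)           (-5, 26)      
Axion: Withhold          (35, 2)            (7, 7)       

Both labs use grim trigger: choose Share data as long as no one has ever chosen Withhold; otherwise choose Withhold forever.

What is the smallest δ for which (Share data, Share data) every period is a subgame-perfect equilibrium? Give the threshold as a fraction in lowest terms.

Axion: cooperation gives 21 each period; deviation gives 35 once then 7 forever.
  21/(1−δ) ≥ 35 + 7δ/(1−δ) ⇒ δ ≥ 14/28 = 1/2.
Lab 1: cooperation gives 15 each period; deviation gives 26 once then 7 forever.
  δ ≥ 11/19.
Both must hold, so the binding constraint is Lab 1's: δ ≥ 11/19.

11/19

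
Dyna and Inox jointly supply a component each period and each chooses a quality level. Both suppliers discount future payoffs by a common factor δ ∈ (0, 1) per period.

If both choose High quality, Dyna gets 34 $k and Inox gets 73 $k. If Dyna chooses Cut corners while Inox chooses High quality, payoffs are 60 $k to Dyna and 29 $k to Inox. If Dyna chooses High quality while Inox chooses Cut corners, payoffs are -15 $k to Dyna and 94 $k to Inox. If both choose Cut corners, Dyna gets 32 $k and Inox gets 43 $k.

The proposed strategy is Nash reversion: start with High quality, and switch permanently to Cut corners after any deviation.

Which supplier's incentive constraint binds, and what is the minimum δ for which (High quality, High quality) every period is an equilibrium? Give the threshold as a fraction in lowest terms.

Dyna; δ ≥ 13/14

Dyna's threshold: (60−34)/(60−32) = 13/14.
Inox's threshold: (94−73)/(94−43) = 7/17.
13/14 > 7/17, so Dyna binds and δ* = 13/14.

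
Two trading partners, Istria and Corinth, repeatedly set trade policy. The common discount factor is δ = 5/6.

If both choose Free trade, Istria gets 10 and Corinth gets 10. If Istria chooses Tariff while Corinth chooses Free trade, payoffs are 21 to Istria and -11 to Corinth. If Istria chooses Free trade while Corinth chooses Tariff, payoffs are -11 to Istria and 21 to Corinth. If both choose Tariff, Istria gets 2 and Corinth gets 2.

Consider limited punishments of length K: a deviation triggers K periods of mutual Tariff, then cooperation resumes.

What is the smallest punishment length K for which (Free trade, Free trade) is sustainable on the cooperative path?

No profitable deviation requires (10−2)(δ+…+δ^K) ≥ 21−10, i.e. δ+…+δ^K ≥ 11/8 ≈ 1.3750.
With δ = 5/6, the partial sums are K=1: 0.8333, K=2: 1.5278.
K = 2 is the first length at which the sum reaches 1.3750.

2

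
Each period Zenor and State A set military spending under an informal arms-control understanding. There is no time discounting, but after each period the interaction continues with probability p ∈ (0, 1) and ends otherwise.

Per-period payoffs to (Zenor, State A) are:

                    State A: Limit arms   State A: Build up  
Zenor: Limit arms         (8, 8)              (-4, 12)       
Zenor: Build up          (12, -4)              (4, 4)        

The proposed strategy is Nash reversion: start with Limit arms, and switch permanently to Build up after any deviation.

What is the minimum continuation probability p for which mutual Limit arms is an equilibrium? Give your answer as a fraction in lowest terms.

1/2

Expected cooperation value is 8 + p·8 + p²·8 + … = 8/(1−p); deviation gives 12 + p·4/(1−p).
8 ≥ 12(1−p) + 4p ⇒ 8p ≥ 4 ⇒ p ≥ 4/8 = 1/2.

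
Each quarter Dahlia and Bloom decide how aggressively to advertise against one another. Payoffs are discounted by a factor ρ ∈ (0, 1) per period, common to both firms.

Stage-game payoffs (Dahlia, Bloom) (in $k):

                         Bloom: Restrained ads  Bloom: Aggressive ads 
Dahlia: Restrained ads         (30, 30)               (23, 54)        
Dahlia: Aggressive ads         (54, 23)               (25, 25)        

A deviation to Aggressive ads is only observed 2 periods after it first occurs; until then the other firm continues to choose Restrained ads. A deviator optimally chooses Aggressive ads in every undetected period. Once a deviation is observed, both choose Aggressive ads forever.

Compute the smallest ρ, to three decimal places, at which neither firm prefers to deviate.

The best deviation is to choose Aggressive ads for all 2 undetected periods, earning 54 each, then 25 forever once detected.
Deviation value: 54(1−ρ^2)/(1−ρ) + 25ρ^2/(1−ρ); cooperation value: 30/(1−ρ).
IC: 30 ≥ 54(1−ρ^2) + 25ρ^2 = 54 − 29ρ^2.
So ρ^2 ≥ 24/29, giving ρ ≥ (24/29)^(1/2) ≈ 0.910.

0.910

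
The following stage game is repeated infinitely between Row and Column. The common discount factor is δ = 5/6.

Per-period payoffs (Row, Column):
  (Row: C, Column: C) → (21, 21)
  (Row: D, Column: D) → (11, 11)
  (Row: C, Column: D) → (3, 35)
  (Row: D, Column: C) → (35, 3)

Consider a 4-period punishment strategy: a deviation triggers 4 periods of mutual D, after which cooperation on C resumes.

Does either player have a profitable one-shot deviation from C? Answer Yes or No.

No

A one-shot deviation gives 35 now, then 11 for 4 periods, then back to 21.
Gain from deviating: (35−21) today; loss: (21−11) in each of the next 4 periods.
No-deviation condition: (21−11)(δ+…+δ^4) ≥ 35−21, i.e. δ+…+δ^4 ≥ 7/5.
At δ = 5/6: δ+…+δ^4 = 2.5887 ≥ 1.4000.
So cooperation is sustainable.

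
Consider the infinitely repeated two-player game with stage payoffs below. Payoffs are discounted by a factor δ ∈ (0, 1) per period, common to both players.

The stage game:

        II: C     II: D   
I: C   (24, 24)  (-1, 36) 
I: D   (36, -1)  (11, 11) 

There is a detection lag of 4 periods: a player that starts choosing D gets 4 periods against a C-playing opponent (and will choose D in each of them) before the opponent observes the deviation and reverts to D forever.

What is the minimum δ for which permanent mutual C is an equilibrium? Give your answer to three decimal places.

0.832

The best deviation is to choose D for all 4 undetected periods, earning 36 each, then 11 forever once detected.
Deviation value: 36(1−δ^4)/(1−δ) + 11δ^4/(1−δ); cooperation value: 24/(1−δ).
IC: 24 ≥ 36(1−δ^4) + 11δ^4 = 36 − 25δ^4.
So δ^4 ≥ 12/25, giving δ ≥ (12/25)^(1/4) ≈ 0.832.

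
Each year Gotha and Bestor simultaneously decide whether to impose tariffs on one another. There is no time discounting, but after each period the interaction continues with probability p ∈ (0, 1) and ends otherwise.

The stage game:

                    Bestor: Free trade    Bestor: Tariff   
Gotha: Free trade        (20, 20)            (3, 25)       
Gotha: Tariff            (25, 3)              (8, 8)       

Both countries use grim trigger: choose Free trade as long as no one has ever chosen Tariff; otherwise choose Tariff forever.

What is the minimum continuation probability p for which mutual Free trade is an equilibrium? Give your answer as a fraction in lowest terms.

5/17

Expected cooperation value is 20 + p·20 + p²·20 + … = 20/(1−p); deviation gives 25 + p·8/(1−p).
20 ≥ 25(1−p) + 8p ⇒ 17p ≥ 5 ⇒ p ≥ 5/17.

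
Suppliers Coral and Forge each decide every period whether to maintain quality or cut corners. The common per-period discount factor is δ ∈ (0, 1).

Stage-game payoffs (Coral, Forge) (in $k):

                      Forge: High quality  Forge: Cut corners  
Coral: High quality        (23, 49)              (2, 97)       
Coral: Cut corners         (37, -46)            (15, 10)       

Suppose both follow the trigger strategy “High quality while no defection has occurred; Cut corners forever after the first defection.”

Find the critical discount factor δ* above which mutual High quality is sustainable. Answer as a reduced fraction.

Coral's threshold: (37−23)/(37−15) = 7/11.
Forge's threshold: (97−49)/(97−10) = 16/29.
7/11 > 16/29, so Coral binds and δ* = 7/11.

7/11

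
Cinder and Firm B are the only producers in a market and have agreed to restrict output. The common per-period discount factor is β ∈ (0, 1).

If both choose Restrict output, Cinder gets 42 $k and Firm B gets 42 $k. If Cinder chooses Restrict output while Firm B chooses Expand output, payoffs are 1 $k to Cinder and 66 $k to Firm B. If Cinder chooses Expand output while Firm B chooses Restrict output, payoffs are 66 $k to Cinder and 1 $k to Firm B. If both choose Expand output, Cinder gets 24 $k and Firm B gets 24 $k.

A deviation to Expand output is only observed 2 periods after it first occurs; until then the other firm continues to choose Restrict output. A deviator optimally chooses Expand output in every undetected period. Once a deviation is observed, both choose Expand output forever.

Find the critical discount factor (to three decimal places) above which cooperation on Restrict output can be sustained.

0.756

A deviator earns 66 for 2 periods, then 24 forever; cooperating earns 42 forever. Multiplying the IC by (1−β):
42 ≥ 66(1−β^2) + 24β^2, so 42·β^2 ≥ 24 and β^2 ≥ 4/7.
β ≥ (4/7)^(1/2) ≈ 0.756.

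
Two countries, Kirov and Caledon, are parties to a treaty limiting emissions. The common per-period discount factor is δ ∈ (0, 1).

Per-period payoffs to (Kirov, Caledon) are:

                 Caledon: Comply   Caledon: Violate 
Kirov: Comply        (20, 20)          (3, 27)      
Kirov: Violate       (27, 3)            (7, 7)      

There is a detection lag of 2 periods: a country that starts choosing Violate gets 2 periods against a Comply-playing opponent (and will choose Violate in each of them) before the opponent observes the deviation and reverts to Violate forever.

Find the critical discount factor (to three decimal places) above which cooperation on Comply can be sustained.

Deviating for the 2 undetected periods gains 27−20 = 7 per period over cooperation, then loses 20−7 = 13 per period forever once punishment starts.
Gain: 7(1 + δ + … + δ^1); loss: 13·δ^2/(1−δ).
No profitable deviation ⇔ 7(1−δ^2) ≤ 13·δ^2, i.e. δ^2 ≥ 7/(7+13) = 7/20.
Hence δ ≥ (7/20)^(1/2) ≈ 0.592.

0.592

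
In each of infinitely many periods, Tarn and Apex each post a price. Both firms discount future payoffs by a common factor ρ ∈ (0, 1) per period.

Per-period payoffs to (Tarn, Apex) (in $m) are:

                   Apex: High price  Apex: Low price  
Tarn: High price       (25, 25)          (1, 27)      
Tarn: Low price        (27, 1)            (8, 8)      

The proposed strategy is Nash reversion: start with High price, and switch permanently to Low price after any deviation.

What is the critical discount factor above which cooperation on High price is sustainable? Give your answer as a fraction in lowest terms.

Under grim trigger the critical discount factor is (T−C)/(T−P) with T = 27, C = 25, P = 8.
ρ* = (27−25)/(27−8) = 2/19.

2/19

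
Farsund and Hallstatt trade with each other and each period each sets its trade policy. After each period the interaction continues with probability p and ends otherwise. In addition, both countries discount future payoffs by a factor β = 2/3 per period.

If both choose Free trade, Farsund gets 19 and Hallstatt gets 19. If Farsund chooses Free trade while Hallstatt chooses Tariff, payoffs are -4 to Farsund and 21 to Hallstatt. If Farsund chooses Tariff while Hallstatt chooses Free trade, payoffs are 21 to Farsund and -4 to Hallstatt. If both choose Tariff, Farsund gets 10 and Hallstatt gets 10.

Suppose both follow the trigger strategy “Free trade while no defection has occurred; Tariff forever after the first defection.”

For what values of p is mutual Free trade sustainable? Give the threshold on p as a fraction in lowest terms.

3/11

With continuation probability p and discount β, the effective per-period discount factor is βp.
Grim-trigger IC: βp ≥ (21−19)/(21−10) = 2/11.
So p ≥ (2/11)/(2/3) = 3/11.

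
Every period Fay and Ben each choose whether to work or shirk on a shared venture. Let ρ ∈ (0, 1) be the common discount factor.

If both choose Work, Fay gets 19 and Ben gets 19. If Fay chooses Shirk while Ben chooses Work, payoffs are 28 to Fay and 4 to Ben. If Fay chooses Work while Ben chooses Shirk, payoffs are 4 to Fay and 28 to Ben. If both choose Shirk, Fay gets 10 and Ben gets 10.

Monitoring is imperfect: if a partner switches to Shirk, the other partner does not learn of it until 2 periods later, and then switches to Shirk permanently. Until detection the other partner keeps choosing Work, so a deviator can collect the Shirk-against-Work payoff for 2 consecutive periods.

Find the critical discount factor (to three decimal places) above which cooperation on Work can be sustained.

0.707

The best deviation is to choose Shirk for all 2 undetected periods, earning 28 each, then 10 forever once detected.
Deviation value: 28(1−ρ^2)/(1−ρ) + 10ρ^2/(1−ρ); cooperation value: 19/(1−ρ).
IC: 19 ≥ 28(1−ρ^2) + 10ρ^2 = 28 − 18ρ^2.
So ρ^2 ≥ 9/18 = 1/2, giving ρ ≥ (1/2)^(1/2) ≈ 0.707.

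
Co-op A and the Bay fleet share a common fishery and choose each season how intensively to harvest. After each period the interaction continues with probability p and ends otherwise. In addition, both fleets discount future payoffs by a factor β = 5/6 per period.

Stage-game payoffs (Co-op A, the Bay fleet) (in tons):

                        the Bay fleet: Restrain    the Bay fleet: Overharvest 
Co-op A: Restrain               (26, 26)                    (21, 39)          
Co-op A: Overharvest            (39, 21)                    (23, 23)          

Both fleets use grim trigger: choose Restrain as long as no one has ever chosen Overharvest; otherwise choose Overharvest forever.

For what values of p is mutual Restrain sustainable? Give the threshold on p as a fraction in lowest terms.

Expected continuation weight on next period's payoff is β·p = 5/6·p, which plays the role of the discount factor.
Cooperation requires 5/6·p ≥ (39−26)/(39−23) = 13/16, hence p ≥ 39/40.

39/40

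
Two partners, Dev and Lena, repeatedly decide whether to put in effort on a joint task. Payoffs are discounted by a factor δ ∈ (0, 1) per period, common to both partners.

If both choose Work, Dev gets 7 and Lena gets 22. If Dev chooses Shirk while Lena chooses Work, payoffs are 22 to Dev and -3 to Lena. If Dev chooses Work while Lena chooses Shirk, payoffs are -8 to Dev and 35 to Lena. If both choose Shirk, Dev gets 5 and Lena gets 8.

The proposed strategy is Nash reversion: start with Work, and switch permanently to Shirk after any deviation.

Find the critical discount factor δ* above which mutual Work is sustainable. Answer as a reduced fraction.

15/17

Dev: cooperation gives 7 each period; deviation gives 22 once then 5 forever.
  7/(1−δ) ≥ 22 + 5δ/(1−δ) ⇒ δ ≥ 15/17.
Lena: cooperation gives 22 each period; deviation gives 35 once then 8 forever.
  δ ≥ 13/27.
Both must hold, so the binding constraint is Dev's: δ ≥ 15/17.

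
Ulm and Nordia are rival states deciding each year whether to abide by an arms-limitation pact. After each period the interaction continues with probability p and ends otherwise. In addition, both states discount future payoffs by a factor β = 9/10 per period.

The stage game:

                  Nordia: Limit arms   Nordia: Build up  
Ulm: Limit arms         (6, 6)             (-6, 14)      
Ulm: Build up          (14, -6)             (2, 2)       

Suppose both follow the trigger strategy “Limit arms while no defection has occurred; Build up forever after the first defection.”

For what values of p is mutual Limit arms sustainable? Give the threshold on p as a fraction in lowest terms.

Expected continuation weight on next period's payoff is β·p = 9/10·p, which plays the role of the discount factor.
Cooperation requires 9/10·p ≥ (14−6)/(14−2) = 2/3, hence p ≥ 20/27.

20/27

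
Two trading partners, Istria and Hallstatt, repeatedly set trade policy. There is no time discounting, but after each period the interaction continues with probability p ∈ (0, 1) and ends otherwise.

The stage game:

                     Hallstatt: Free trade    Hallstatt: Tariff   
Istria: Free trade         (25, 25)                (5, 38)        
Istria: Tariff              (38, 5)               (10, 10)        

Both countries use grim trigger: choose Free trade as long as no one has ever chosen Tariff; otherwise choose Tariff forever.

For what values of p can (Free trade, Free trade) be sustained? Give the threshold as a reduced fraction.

With no time discounting, the continuation probability p plays the role of the discount factor.
Grim-trigger IC: 25/(1−p) ≥ 38 + 10p/(1−p) ⇒ p ≥ (38−25)/(38−10) = 13/28.

13/28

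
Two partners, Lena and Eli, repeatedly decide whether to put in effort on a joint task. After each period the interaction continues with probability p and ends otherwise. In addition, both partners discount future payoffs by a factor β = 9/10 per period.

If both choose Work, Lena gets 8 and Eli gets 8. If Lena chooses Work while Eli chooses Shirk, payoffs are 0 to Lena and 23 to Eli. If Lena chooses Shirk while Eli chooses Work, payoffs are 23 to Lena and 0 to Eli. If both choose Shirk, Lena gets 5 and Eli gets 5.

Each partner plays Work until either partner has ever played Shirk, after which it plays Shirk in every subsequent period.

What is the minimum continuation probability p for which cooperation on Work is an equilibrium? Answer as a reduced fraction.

25/27

Expected continuation weight on next period's payoff is β·p = 9/10·p, which plays the role of the discount factor.
Cooperation requires 9/10·p ≥ (23−8)/(23−5) = 5/6, hence p ≥ 25/27.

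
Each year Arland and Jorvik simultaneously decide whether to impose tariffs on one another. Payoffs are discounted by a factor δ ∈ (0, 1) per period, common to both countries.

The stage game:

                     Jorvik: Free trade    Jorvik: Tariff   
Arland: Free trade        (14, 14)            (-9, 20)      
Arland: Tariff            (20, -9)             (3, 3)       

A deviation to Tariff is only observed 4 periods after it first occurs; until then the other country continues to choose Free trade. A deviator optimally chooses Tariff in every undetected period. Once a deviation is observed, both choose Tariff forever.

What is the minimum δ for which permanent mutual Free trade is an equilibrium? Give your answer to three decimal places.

Deviating for the 4 undetected periods gains 20−14 = 6 per period over cooperation, then loses 14−3 = 11 per period forever once punishment starts.
Gain: 6(1 + δ + … + δ^3); loss: 11·δ^4/(1−δ).
No profitable deviation ⇔ 6(1−δ^4) ≤ 11·δ^4, i.e. δ^4 ≥ 6/(6+11) = 6/17.
Hence δ ≥ (6/17)^(1/4) ≈ 0.771.

0.771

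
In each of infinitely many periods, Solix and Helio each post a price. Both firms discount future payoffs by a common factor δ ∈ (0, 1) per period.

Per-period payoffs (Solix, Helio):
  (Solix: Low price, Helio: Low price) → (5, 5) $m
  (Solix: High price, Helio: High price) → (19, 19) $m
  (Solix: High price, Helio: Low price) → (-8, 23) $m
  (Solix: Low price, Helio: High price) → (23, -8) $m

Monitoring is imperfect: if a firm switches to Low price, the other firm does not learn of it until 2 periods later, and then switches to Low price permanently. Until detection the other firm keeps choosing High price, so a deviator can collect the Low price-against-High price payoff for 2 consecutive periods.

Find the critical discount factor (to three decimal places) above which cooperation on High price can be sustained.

0.471

The best deviation is to choose Low price for all 2 undetected periods, earning 23 each, then 5 forever once detected.
Deviation value: 23(1−δ^2)/(1−δ) + 5δ^2/(1−δ); cooperation value: 19/(1−δ).
IC: 19 ≥ 23(1−δ^2) + 5δ^2 = 23 − 18δ^2.
So δ^2 ≥ 4/18 = 2/9, giving δ ≥ (2/9)^(1/2) ≈ 0.471.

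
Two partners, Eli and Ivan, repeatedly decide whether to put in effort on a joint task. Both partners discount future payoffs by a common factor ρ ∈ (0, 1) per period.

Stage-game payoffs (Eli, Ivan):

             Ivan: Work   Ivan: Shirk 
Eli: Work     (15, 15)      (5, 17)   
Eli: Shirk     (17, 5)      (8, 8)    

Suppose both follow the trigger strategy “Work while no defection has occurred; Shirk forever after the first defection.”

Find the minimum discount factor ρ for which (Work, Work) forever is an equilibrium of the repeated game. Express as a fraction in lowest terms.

2/9

Under grim trigger the critical discount factor is (T−C)/(T−P) with T = 17, C = 15, P = 8.
ρ* = (17−15)/(17−8) = 2/9.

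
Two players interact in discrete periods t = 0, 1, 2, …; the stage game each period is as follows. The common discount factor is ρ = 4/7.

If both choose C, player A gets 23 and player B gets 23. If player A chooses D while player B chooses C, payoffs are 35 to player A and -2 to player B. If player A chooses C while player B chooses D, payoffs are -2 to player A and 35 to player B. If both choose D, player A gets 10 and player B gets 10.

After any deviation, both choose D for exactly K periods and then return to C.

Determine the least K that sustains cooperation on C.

3

Need Σ_{k=1}^{K} ρ^k ≥ (35−23)/(23−10) = 0.9231 at ρ = 4/7.
At K = 2 the sum is 0.8980 < 0.9231; at K = 3 it is 1.0845 ≥ 0.9231.
So the minimum punishment length is K = 3.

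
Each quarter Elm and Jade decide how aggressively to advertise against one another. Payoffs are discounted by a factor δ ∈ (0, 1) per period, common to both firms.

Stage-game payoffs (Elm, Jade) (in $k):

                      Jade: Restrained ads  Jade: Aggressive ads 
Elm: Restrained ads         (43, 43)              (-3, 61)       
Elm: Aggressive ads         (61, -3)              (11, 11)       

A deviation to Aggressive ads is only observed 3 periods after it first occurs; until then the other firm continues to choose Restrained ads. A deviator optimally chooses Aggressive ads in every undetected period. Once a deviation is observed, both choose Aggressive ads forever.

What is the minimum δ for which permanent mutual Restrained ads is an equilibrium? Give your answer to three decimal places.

0.711

The best deviation is to choose Aggressive ads for all 3 undetected periods, earning 61 each, then 11 forever once detected.
Deviation value: 61(1−δ^3)/(1−δ) + 11δ^3/(1−δ); cooperation value: 43/(1−δ).
IC: 43 ≥ 61(1−δ^3) + 11δ^3 = 61 − 50δ^3.
So δ^3 ≥ 18/50 = 9/25, giving δ ≥ (9/25)^(1/3) ≈ 0.711.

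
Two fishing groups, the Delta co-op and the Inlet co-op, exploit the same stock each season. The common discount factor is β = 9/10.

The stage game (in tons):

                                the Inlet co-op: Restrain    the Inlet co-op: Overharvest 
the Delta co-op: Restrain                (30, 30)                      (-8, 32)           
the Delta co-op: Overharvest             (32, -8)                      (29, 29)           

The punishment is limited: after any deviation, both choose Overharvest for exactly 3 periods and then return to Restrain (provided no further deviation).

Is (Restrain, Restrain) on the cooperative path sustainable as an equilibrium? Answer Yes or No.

Yes

A one-shot deviation gives 32 now, then 29 for 3 periods, then back to 30.
Gain from deviating: (32−30) today; loss: (30−29) in each of the next 3 periods.
No-deviation condition: (30−29)(β+…+β^3) ≥ 32−30, i.e. β+…+β^3 ≥ 2.
At β = 9/10: β+…+β^3 = 2.4390 ≥ 2.0000.
So cooperation is sustainable.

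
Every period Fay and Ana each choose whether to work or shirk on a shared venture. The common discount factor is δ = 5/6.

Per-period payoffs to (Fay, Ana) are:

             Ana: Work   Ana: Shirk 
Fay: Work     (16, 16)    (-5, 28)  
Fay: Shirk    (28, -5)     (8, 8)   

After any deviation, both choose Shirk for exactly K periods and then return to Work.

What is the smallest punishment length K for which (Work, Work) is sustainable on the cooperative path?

2

Need Σ_{k=1}^{K} δ^k ≥ (28−16)/(16−8) = 1.5000 at δ = 5/6.
At K = 1 the sum is 0.8333 < 1.5000; at K = 2 it is 1.5278 ≥ 1.5000.
So the minimum punishment length is K = 2.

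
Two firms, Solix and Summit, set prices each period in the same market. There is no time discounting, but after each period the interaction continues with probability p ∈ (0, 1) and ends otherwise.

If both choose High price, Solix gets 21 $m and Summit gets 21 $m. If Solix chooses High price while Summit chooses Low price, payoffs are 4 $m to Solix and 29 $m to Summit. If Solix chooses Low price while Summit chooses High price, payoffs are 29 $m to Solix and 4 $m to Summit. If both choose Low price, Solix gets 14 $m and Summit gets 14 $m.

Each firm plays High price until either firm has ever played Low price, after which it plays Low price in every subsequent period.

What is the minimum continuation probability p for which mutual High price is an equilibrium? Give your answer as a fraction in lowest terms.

8/15

Expected cooperation value is 21 + p·21 + p²·21 + … = 21/(1−p); deviation gives 29 + p·14/(1−p).
21 ≥ 29(1−p) + 14p ⇒ 15p ≥ 8 ⇒ p ≥ 8/15.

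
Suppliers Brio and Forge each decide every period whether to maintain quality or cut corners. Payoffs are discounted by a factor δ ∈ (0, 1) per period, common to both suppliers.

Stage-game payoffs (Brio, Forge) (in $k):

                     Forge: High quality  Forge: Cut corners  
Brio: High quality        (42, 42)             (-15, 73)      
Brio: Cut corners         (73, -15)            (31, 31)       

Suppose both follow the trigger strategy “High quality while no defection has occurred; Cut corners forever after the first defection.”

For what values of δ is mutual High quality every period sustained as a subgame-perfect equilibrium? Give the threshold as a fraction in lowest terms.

42/(1−δ) ≥ 73 + 31δ/(1−δ)
42 ≥ 73 − 42δ
δ ≥ 31/42.

31/42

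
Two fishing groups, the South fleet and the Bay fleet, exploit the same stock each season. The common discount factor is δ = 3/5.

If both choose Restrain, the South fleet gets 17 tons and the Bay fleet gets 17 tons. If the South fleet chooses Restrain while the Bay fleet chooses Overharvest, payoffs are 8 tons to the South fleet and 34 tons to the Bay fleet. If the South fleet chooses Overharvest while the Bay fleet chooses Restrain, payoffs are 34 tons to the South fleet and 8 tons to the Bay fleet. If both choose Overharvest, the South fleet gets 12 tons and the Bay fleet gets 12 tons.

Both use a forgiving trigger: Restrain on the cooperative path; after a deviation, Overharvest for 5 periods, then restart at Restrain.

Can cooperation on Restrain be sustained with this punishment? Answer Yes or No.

No

Comparing payoff streams over the 6 periods until play realigns: cooperate → 17(1+δ+…+δ^5); deviate → 34 + 12(δ+…+δ^5).
Cooperation is sustained iff (17−12)(δ+…+δ^5) ≥ 34−17.
δ+…+δ^5 = 3/5·(1−(3/5)^5)/(1−3/5) = 1.3834, and (34−17)/(17−12) = 3.4000.
1.3834 < 3.4000, so cooperation is not sustainable.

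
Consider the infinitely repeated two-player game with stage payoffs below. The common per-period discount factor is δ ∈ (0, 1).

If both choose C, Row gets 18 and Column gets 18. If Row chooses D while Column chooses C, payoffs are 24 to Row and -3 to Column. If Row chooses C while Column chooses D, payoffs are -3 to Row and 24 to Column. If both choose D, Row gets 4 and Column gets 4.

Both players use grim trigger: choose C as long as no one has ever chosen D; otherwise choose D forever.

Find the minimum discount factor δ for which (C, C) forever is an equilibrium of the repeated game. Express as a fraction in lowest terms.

3/10

One-period gain from deviating is 24 − 18 = 6. The loss is 18 − 4 = 14 in every subsequent period, with present value 14·δ/(1−δ).
Deviation is unprofitable when 14·δ/(1−δ) ≥ 6, i.e. δ/(1−δ) ≥ 3/7.
Equivalently δ ≥ 6/(6+14) = 3/10.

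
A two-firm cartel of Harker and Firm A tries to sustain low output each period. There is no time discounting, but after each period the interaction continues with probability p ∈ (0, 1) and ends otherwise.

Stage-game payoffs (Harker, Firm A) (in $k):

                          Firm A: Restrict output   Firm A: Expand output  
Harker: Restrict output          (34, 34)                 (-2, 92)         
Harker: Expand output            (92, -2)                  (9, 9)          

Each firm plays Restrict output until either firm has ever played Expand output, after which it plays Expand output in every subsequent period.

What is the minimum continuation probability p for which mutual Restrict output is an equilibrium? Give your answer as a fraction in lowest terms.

With no time discounting, the continuation probability p plays the role of the discount factor.
Grim-trigger IC: 34/(1−p) ≥ 92 + 9p/(1−p) ⇒ p ≥ (92−34)/(92−9) = 58/83.

58/83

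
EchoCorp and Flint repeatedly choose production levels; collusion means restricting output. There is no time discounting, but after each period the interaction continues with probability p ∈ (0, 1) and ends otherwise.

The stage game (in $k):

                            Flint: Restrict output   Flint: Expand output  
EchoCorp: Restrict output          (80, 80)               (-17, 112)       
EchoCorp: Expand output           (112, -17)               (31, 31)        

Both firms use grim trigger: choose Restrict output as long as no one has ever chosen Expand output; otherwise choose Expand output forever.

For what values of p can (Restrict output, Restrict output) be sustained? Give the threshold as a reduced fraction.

Expected cooperation value is 80 + p·80 + p²·80 + … = 80/(1−p); deviation gives 112 + p·31/(1−p).
80 ≥ 112(1−p) + 31p ⇒ 81p ≥ 32 ⇒ p ≥ 32/81.

32/81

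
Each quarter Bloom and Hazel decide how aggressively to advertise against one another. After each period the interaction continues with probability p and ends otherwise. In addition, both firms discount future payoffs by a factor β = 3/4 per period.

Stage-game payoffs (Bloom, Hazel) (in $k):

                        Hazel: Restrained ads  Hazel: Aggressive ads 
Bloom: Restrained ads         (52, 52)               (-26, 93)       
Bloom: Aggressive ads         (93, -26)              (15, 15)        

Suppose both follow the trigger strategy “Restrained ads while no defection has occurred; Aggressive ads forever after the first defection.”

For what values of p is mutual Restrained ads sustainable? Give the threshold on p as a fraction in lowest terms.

Expected continuation weight on next period's payoff is β·p = 3/4·p, which plays the role of the discount factor.
Cooperation requires 3/4·p ≥ (93−52)/(93−15) = 41/78, hence p ≥ 82/117.

82/117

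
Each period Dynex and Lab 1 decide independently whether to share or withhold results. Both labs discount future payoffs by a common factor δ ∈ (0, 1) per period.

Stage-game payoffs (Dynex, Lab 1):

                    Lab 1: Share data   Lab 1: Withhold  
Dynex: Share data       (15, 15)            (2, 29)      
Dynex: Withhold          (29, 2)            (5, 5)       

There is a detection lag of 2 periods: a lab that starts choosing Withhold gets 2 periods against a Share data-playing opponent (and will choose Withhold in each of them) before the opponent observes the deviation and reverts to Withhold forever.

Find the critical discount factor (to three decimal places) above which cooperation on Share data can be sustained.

0.764

Deviating for the 2 undetected periods gains 29−15 = 14 per period over cooperation, then loses 15−5 = 10 per period forever once punishment starts.
Gain: 14(1 + δ + … + δ^1); loss: 10·δ^2/(1−δ).
No profitable deviation ⇔ 14(1−δ^2) ≤ 10·δ^2, i.e. δ^2 ≥ 14/(14+10) = 7/12.
Hence δ ≥ (7/12)^(1/2) ≈ 0.764.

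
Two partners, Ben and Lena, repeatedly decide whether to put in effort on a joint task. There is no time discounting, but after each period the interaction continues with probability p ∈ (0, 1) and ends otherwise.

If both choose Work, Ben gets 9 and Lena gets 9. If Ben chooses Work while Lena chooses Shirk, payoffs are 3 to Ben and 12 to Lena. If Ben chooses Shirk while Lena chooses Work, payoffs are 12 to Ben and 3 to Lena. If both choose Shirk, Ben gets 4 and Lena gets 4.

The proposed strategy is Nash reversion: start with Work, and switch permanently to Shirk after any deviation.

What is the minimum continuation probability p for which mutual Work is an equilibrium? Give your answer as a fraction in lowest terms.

Expected cooperation value is 9 + p·9 + p²·9 + … = 9/(1−p); deviation gives 12 + p·4/(1−p).
9 ≥ 12(1−p) + 4p ⇒ 8p ≥ 3 ⇒ p ≥ 3/8.

3/8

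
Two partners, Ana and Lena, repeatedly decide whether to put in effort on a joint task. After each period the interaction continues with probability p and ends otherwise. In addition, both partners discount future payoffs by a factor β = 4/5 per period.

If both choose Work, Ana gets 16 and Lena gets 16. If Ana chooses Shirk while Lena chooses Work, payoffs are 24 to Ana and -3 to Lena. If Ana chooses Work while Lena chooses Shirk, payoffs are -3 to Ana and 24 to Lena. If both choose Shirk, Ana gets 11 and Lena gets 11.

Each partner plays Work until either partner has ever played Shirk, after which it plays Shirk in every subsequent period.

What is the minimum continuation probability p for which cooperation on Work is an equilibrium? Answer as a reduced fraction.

Expected continuation weight on next period's payoff is β·p = 4/5·p, which plays the role of the discount factor.
Cooperation requires 4/5·p ≥ (24−16)/(24−11) = 8/13, hence p ≥ 10/13.

10/13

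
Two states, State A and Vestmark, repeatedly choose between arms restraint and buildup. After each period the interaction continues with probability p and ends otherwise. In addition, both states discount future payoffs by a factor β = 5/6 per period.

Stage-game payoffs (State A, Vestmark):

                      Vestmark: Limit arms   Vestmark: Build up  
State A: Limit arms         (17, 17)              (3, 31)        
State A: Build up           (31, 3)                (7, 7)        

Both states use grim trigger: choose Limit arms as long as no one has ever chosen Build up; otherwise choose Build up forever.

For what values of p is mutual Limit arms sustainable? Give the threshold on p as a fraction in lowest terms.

7/10

With continuation probability p and discount β, the effective per-period discount factor is βp.
Grim-trigger IC: βp ≥ (31−17)/(31−7) = 7/12.
So p ≥ (7/12)/(5/6) = 7/10.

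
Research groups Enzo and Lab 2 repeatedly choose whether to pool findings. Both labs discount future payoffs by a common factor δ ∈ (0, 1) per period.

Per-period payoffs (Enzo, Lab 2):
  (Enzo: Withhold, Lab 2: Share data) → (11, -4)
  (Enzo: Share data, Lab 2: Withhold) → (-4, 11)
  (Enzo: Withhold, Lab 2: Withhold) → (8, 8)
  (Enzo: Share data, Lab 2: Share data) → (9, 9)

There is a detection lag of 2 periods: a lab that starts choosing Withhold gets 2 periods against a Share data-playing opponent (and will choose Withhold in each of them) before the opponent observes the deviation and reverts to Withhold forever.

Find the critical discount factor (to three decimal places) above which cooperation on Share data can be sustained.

0.816

Deviating for the 2 undetected periods gains 11−9 = 2 per period over cooperation, then loses 9−8 = 1 per period forever once punishment starts.
Gain: 2(1 + δ + … + δ^1); loss: 1·δ^2/(1−δ).
No profitable deviation ⇔ 2(1−δ^2) ≤ 1·δ^2, i.e. δ^2 ≥ 2/(2+1) = 2/3.
Hence δ ≥ (2/3)^(1/2) ≈ 0.816.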